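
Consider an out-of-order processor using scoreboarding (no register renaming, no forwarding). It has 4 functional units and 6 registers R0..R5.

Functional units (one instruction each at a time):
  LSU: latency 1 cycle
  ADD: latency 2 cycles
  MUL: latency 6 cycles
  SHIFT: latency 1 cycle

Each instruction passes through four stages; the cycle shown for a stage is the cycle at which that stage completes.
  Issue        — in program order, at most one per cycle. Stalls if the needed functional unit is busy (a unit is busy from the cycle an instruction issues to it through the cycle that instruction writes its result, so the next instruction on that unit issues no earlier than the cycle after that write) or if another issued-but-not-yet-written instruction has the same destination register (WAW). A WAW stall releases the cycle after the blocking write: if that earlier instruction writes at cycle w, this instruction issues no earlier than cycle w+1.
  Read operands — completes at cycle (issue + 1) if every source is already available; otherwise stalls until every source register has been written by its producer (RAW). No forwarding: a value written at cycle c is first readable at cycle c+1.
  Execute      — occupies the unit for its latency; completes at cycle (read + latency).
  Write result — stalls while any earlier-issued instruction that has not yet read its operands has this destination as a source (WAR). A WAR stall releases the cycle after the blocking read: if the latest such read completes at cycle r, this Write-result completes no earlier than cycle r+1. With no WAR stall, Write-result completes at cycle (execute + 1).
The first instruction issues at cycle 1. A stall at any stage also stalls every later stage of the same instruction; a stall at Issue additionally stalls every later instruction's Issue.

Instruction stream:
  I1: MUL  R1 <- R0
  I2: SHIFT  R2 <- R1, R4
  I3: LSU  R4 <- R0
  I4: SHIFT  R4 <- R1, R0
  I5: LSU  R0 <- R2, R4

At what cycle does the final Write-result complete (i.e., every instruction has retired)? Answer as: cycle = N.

cycle = 19

cycle 1: I1 issues→MUL
cycle 2: I1 reads, I2 issues→SHIFT
cycle 3: I3 issues→LSU
cycle 4: I3 reads
cycle 5: I3 exec-done
cycle 8: I1 exec-done
cycle 9: I1 writes R1
cycle 10: I2 reads
cycle 11: I2 exec-done, I3 writes R4
cycle 12: I2 writes R2
cycle 13: I4 issues→SHIFT
cycle 14: I4 reads, I5 issues→LSU
cycle 15: I4 exec-done
cycle 16: I4 writes R4
cycle 17: I5 reads
cycle 18: I5 exec-done
cycle 19: I5 writes R0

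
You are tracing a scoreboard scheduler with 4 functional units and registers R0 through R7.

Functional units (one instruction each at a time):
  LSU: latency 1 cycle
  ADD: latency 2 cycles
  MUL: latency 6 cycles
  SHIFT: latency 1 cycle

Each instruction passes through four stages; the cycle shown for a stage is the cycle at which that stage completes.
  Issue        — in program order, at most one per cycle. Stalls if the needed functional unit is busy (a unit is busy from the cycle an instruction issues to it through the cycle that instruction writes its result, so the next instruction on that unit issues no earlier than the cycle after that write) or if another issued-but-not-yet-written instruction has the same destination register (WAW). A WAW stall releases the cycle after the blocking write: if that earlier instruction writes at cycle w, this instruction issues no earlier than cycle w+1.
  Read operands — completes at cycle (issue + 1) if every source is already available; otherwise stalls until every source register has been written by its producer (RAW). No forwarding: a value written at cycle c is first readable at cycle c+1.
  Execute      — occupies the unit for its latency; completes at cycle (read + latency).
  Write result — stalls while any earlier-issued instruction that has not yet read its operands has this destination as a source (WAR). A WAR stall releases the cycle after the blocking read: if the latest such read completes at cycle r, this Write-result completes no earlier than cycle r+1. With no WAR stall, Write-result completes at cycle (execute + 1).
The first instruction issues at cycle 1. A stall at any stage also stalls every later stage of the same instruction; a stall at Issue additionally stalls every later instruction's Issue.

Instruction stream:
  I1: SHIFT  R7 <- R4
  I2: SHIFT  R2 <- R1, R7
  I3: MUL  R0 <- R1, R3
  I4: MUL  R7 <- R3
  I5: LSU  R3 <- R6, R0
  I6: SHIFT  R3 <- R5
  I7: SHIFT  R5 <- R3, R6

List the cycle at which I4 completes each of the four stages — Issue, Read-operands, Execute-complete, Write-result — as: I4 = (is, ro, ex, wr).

1) issue 1, read 2, done 3, write 4
2) issue 5, read 6, done 7, write 8  <struct: SHIFT busy until I1 writes@4>
3) issue 6, read 7, done 13, write 14
4) issue 15, read 16, done 22, write 23  <struct: MUL busy until I3 writes@14>
5) issue 16, read 17, done 18, write 19
6) issue 20, read 21, done 22, write 23  <WAW R3: wait I5 write@19>
7) issue 24, read 25, done 26, write 27  <struct: SHIFT busy until I6 writes@23>

I4 = (15, 16, 22, 23)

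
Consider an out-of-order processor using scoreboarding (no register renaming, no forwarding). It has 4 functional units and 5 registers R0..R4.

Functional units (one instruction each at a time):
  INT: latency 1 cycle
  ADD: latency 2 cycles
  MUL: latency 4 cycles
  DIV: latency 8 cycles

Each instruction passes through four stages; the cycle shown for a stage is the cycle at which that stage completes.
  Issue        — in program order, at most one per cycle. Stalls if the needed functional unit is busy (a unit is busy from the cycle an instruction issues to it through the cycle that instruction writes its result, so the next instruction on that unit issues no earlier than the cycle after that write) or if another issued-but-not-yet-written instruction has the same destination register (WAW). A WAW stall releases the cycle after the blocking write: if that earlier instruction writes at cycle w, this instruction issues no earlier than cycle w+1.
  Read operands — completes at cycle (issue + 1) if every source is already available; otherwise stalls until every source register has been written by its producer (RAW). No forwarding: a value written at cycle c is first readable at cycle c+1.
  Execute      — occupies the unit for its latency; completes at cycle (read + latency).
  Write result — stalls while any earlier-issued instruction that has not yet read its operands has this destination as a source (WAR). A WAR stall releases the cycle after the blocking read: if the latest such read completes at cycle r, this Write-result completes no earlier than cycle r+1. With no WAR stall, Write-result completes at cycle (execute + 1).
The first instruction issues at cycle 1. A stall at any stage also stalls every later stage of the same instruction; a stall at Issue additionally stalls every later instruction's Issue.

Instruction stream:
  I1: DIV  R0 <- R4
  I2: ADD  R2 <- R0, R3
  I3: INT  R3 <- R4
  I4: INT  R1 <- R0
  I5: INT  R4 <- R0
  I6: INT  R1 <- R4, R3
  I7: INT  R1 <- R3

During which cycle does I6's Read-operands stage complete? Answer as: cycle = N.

cycle = 23

c1: I1 issues→DIV
c2: I1 reads; I2 issues→ADD
c3: I3 issues→INT
c4: I3 reads
c5: I3 exec-done
c10: I1 exec-done
c11: I1 writes R0
c12: I2 reads
c13: I3 writes R3
c14: I2 exec-done; I4 issues→INT
c15: I2 writes R2; I4 reads
c16: I4 exec-done
c17: I4 writes R1
c18: I5 issues→INT
c19: I5 reads
c20: I5 exec-done
c21: I5 writes R4
c22: I6 issues→INT
c23: I6 reads
c24: I6 exec-done
c25: I6 writes R1
c26: I7 issues→INT
c27: I7 reads
c28: I7 exec-done
c29: I7 writes R1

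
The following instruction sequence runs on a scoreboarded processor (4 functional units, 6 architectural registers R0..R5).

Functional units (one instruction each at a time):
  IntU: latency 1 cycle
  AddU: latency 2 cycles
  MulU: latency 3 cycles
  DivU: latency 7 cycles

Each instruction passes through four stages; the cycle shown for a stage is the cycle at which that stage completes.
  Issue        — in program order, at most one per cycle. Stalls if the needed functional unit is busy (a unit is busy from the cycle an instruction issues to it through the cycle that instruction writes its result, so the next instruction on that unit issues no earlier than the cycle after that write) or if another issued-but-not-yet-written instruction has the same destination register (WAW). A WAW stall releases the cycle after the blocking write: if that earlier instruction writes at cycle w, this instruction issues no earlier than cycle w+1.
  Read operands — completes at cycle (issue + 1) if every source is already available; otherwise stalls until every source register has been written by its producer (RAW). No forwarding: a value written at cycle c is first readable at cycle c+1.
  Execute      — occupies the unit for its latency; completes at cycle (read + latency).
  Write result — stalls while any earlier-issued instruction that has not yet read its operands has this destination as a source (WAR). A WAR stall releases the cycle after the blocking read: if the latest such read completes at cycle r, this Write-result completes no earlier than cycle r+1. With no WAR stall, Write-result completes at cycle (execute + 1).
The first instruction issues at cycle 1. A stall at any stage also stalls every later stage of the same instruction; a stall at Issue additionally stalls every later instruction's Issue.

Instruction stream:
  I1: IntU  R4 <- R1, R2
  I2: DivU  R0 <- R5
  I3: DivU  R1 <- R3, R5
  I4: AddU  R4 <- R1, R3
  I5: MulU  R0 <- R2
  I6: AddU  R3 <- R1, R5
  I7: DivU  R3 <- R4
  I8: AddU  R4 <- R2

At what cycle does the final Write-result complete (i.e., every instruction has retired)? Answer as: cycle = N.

I1  is:1  ro:2  ex:3  wr:4
I2  is:2  ro:3  ex:10  wr:11
I3  is:12  ro:13  ex:20  wr:21  — struct: DivU busy until I2 writes@11
I4  is:13  ro:22  ex:24  wr:25  — RAW R1: wait I3 write@21
I5  is:14  ro:15  ex:18  wr:19
I6  is:26  ro:27  ex:29  wr:30  — struct: AddU busy until I4 writes@25
I7  is:31  ro:32  ex:39  wr:40  — WAW R3: wait I6 write@30
I8  is:32  ro:33  ex:35  wr:36

cycle = 40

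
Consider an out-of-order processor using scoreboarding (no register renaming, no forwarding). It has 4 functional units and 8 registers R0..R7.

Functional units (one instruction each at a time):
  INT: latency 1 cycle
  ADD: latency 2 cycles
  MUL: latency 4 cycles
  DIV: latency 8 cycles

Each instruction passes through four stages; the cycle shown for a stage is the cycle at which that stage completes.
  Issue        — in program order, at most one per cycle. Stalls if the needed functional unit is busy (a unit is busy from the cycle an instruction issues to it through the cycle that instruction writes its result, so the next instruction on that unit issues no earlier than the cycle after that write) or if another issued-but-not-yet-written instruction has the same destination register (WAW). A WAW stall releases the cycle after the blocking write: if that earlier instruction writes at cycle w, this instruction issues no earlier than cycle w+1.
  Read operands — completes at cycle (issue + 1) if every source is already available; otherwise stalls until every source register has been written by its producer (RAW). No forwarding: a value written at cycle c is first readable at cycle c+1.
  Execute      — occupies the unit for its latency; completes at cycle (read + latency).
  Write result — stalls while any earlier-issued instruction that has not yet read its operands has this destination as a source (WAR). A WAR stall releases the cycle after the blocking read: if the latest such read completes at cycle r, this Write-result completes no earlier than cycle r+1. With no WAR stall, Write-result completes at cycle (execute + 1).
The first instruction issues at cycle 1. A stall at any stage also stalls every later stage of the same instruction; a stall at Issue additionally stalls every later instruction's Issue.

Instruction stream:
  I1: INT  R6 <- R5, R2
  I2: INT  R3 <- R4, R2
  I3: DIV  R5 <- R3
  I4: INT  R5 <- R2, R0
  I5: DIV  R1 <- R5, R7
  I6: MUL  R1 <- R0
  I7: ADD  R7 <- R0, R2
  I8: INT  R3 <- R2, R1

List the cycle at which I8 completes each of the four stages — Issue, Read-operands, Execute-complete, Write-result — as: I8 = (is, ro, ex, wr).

  I1 | 1 | 2 | 3 | 4
  I2 | 5 | 6 | 7 | 8   struct: INT busy until I1 writes@4
  I3 | 6 | 9 | 17 | 18   RAW R3: wait I2 write@8
  I4 | 19 | 20 | 21 | 22   WAW R5: wait I3 write@18
  I5 | 20 | 23 | 31 | 32   RAW R5: wait I4 write@22
  I6 | 33 | 34 | 38 | 39   WAW R1: wait I5 write@32
  I7 | 34 | 35 | 37 | 38
  I8 | 35 | 40 | 41 | 42   RAW R1: wait I6 write@39

I8 = (35, 40, 41, 42)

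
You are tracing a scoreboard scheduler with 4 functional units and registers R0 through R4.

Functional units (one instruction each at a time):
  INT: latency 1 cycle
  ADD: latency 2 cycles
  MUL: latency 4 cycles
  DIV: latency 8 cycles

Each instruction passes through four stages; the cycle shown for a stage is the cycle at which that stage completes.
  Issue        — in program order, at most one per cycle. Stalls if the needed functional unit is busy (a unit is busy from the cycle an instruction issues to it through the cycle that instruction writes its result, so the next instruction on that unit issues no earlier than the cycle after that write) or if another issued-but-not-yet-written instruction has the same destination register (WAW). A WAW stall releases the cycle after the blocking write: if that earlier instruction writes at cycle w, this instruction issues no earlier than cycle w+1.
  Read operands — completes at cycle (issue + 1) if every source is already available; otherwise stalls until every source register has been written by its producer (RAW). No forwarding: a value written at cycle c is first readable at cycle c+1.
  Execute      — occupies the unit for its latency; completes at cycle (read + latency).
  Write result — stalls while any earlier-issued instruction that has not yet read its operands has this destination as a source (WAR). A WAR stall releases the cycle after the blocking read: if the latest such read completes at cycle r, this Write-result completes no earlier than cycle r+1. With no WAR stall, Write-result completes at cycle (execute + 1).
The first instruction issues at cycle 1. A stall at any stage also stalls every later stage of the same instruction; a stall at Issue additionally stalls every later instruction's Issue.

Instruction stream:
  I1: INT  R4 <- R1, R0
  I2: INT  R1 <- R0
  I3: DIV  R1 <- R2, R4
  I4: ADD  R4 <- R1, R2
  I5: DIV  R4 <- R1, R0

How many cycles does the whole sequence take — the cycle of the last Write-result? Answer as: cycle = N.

cycle = 34

[I1] 1/2/3/4
[I2] 5/6/7/8  (struct: INT busy until I1 writes@4)
[I3] 9/10/18/19  (WAW R1: wait I2 write@8)
[I4] 10/20/22/23  (RAW R1: wait I3 write@19)
[I5] 24/25/33/34  (WAW R4: wait I4 write@23)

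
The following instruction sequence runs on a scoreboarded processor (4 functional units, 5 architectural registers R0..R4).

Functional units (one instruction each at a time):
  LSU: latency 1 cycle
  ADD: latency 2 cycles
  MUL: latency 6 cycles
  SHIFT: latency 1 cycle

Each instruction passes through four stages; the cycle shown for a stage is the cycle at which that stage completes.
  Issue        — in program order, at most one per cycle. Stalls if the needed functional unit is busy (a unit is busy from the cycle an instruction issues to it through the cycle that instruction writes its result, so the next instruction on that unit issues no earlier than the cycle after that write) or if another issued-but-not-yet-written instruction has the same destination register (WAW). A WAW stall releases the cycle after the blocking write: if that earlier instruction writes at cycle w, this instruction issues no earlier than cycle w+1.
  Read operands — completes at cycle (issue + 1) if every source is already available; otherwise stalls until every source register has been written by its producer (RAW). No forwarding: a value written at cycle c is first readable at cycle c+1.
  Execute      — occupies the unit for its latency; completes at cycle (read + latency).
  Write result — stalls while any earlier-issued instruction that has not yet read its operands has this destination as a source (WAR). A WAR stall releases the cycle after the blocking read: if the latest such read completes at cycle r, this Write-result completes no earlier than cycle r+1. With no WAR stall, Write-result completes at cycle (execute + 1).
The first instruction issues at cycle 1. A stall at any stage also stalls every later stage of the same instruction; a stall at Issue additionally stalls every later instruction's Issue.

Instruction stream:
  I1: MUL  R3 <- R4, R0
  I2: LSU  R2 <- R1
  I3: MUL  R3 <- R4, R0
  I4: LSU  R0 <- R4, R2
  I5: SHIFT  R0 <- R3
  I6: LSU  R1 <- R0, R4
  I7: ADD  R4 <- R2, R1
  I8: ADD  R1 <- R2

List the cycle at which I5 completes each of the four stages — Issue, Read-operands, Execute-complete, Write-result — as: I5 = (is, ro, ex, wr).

I5 = (15, 19, 20, 21)

  I1 | 1 | 2 | 8 | 9
  I2 | 2 | 3 | 4 | 5
  I3 | 10 | 11 | 17 | 18   struct: MUL busy until I1 writes@9
  I4 | 11 | 12 | 13 | 14
  I5 | 15 | 19 | 20 | 21   WAW R0: wait I4 write@14 · RAW R3: wait I3 write@18
  I6 | 16 | 22 | 23 | 24   RAW R0: wait I5 write@21
  I7 | 17 | 25 | 27 | 28   RAW R1: wait I6 write@24
  I8 | 29 | 30 | 32 | 33   struct: ADD busy until I7 writes@28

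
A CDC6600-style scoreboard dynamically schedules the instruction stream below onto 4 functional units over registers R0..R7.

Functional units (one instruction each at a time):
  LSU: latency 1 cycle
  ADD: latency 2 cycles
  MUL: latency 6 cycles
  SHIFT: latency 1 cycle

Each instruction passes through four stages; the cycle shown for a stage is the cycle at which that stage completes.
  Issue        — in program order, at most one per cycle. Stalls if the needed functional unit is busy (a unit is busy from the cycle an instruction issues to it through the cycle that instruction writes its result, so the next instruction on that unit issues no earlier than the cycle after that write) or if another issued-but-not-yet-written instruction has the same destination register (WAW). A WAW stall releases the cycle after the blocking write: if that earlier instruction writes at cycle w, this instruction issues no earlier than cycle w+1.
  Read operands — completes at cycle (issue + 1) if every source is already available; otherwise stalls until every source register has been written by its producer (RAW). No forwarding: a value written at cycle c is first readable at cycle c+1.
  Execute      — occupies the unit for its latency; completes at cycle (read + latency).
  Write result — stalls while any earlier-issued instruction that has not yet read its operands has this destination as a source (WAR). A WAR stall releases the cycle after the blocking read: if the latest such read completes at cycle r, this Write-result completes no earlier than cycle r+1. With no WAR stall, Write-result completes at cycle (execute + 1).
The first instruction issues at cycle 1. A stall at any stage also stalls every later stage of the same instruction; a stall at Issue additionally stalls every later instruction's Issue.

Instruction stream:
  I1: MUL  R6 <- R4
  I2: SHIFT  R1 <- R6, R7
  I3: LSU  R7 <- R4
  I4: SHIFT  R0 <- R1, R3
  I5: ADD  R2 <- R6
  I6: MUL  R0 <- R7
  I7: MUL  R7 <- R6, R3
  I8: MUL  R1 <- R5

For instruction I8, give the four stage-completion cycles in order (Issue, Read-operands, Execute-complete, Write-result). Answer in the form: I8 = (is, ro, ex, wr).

c1: I1 issues→MUL
c2: I1 reads, I2 issues→SHIFT
c3: I3 issues→LSU
c4: I3 reads
c5: I3 exec-done
c8: I1 exec-done
c9: I1 writes R6
c10: I2 reads
c11: I2 exec-done, I3 writes R7
c12: I2 writes R1
c13: I4 issues→SHIFT
c14: I4 reads, I5 issues→ADD
c15: I4 exec-done, I5 reads
c16: I4 writes R0
c17: I5 exec-done, I6 issues→MUL
c18: I5 writes R2, I6 reads
c24: I6 exec-done
c25: I6 writes R0
c26: I7 issues→MUL
c27: I7 reads
c33: I7 exec-done
c34: I7 writes R7
c35: I8 issues→MUL
c36: I8 reads
c42: I8 exec-done
c43: I8 writes R1

I8 = (35, 36, 42, 43)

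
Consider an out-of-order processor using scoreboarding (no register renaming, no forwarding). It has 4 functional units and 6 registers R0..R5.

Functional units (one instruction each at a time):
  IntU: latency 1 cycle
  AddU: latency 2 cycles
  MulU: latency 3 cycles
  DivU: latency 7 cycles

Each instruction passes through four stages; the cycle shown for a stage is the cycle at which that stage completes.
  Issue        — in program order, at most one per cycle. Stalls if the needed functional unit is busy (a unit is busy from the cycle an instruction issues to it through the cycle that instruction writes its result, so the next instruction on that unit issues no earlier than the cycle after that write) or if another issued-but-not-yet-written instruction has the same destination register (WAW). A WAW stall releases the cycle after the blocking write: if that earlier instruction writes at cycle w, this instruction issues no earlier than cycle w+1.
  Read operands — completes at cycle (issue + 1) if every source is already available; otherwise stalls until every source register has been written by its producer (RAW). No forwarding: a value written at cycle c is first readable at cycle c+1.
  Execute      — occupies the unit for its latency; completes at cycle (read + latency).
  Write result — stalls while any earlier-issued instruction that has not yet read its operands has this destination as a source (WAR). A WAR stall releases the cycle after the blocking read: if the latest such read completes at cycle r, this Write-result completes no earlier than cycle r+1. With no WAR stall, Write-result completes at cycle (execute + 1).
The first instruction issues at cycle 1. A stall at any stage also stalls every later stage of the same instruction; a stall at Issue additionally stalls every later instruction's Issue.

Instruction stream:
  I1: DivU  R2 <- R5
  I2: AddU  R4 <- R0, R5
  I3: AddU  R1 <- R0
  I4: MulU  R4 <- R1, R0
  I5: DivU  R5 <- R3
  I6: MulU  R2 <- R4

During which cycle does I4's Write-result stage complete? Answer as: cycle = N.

cycle = 16

1) issue 1, read 2, done 9, write 10
2) issue 2, read 3, done 5, write 6
3) issue 7, read 8, done 10, write 11  <struct: AddU busy until I2 writes@6>
4) issue 8, read 12, done 15, write 16  <RAW R1: wait I3 write@11>
5) issue 11, read 12, done 19, write 20  <struct: DivU busy until I1 writes@10>
6) issue 17, read 18, done 21, write 22  <struct: MulU busy until I4 writes@16>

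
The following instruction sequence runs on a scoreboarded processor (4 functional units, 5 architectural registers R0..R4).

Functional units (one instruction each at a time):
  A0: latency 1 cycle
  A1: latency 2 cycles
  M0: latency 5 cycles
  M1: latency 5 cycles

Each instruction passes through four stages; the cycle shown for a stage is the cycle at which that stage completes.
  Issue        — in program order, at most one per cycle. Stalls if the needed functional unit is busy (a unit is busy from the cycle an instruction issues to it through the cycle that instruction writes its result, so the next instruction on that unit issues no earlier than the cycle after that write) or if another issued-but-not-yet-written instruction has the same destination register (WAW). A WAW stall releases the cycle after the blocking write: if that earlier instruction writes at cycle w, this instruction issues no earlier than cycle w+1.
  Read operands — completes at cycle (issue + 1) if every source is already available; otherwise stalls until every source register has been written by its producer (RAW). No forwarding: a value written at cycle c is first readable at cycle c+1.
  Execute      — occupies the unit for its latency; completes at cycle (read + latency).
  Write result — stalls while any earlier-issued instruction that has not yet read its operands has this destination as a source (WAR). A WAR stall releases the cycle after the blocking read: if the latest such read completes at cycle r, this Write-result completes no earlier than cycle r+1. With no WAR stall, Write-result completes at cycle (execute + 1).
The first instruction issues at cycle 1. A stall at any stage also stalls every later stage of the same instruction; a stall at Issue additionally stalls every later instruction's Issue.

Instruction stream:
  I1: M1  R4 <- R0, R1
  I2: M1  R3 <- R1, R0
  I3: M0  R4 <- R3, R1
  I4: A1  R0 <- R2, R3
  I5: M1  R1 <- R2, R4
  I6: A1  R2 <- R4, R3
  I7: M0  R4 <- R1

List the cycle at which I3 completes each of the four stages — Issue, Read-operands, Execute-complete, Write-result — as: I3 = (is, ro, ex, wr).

[I1] 1/2/7/8
[I2] 9/10/15/16  (struct: M1 busy until I1 writes@8)
[I3] 10/17/22/23  (RAW R3: wait I2 write@16)
[I4] 11/17/19/20  (RAW R3: wait I2 write@16)
[I5] 17/24/29/30  (struct: M1 busy until I2 writes@16; RAW R4: wait I3 write@23)
[I6] 21/24/26/27  (struct: A1 busy until I4 writes@20; RAW R4: wait I3 write@23)
[I7] 24/31/36/37  (struct: M0 busy until I3 writes@23; RAW R1: wait I5 write@30)

I3 = (10, 17, 22, 23)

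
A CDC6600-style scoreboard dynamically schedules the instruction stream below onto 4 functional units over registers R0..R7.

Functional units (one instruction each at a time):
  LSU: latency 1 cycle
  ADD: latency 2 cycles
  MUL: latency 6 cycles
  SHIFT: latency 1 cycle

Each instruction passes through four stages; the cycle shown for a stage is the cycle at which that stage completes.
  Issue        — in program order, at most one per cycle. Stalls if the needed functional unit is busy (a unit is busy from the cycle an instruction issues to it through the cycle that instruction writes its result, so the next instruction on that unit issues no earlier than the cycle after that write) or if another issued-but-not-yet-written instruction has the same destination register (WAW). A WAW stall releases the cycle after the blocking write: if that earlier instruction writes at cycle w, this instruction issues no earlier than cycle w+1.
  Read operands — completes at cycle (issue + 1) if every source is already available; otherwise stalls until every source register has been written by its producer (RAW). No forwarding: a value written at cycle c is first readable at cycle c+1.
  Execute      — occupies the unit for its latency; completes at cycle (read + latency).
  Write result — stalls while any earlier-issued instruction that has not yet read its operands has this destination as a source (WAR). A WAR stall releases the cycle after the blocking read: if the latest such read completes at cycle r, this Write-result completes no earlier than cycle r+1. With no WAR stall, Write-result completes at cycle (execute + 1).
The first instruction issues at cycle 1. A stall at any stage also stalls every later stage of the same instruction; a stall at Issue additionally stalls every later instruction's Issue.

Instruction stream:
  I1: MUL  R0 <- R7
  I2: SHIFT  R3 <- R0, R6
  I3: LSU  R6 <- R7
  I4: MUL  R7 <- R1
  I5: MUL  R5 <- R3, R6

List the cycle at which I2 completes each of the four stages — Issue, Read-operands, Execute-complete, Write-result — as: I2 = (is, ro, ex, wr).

t=1  I1 dispatched to MUL
t=2  I1 operands ready | I2 dispatched to SHIFT
t=3  I3 dispatched to LSU
t=4  I3 operands ready
t=5  I3 complete
t=8  I1 complete
t=9  R0←I1
t=10  I2 operands ready | I4 dispatched to MUL
t=11  I2 complete | R6←I3 | I4 operands ready
t=12  R3←I2
t=17  I4 complete
t=18  R7←I4
t=19  I5 dispatched to MUL
t=20  I5 operands ready
t=26  I5 complete
t=27  R5←I5

I2 = (2, 10, 11, 12)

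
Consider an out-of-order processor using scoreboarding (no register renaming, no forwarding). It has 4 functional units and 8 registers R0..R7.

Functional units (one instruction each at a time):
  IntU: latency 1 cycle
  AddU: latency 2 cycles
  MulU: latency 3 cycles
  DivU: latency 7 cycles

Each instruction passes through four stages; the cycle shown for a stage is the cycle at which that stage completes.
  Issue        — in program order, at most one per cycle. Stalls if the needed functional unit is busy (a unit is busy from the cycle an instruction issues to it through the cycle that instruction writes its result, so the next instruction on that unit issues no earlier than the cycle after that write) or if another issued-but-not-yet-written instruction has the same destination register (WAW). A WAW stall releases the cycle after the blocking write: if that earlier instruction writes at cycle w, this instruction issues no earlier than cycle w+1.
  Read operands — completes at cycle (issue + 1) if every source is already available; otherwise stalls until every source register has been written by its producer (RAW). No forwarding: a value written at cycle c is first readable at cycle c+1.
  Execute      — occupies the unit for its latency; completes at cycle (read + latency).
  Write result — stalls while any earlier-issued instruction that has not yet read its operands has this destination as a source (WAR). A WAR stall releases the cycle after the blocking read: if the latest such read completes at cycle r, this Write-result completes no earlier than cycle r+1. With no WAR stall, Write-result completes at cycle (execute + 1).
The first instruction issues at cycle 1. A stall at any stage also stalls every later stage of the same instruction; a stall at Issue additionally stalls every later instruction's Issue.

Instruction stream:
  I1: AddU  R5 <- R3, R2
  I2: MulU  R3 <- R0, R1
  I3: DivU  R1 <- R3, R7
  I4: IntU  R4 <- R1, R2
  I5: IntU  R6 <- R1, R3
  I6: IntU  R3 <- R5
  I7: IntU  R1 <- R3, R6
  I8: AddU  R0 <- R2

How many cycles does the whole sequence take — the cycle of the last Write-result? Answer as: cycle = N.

cycle = 33

I1: IS=1 RO=2 EX=4 WR=5
I2: IS=2 RO=3 EX=6 WR=7
I3: IS=3 RO=8 EX=15 WR=16  [RAW R3: wait I2 write@7]
I4: IS=4 RO=17 EX=18 WR=19  [RAW R1: wait I3 write@16]
I5: IS=20 RO=21 EX=22 WR=23  [struct: IntU busy until I4 writes@19]
I6: IS=24 RO=25 EX=26 WR=27  [struct: IntU busy until I5 writes@23]
I7: IS=28 RO=29 EX=30 WR=31  [struct: IntU busy until I6 writes@27]
I8: IS=29 RO=30 EX=32 WR=33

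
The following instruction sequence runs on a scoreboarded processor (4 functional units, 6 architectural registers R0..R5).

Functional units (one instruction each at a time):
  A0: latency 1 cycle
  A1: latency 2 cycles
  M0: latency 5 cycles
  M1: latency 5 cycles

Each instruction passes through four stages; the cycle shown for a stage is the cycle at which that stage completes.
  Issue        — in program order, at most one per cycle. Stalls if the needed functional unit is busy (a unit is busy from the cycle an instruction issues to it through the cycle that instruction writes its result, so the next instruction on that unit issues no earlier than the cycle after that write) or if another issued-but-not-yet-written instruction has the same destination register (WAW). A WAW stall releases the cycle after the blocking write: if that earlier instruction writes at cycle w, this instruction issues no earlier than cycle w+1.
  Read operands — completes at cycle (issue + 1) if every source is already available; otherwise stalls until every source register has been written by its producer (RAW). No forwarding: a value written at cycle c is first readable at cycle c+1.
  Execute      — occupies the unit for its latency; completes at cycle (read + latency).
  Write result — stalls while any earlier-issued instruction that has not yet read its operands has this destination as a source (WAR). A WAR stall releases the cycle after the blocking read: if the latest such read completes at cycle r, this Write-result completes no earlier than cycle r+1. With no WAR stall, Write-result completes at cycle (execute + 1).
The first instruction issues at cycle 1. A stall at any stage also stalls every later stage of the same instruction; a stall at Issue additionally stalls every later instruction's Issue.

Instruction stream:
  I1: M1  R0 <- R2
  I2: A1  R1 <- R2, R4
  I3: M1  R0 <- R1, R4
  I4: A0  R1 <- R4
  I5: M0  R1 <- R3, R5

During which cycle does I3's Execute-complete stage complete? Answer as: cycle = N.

cycle = 15

t=1  I1 dispatched to M1
t=2  I1 operands ready, I2 dispatched to A1
t=3  I2 operands ready
t=5  I2 complete
t=6  R1←I2
t=7  I1 complete
t=8  R0←I1
t=9  I3 dispatched to M1
t=10  I3 operands ready, I4 dispatched to A0
t=11  I4 operands ready
t=12  I4 complete
t=13  R1←I4
t=14  I5 dispatched to M0
t=15  I3 complete, I5 operands ready
t=16  R0←I3
t=20  I5 complete
t=21  R1←I5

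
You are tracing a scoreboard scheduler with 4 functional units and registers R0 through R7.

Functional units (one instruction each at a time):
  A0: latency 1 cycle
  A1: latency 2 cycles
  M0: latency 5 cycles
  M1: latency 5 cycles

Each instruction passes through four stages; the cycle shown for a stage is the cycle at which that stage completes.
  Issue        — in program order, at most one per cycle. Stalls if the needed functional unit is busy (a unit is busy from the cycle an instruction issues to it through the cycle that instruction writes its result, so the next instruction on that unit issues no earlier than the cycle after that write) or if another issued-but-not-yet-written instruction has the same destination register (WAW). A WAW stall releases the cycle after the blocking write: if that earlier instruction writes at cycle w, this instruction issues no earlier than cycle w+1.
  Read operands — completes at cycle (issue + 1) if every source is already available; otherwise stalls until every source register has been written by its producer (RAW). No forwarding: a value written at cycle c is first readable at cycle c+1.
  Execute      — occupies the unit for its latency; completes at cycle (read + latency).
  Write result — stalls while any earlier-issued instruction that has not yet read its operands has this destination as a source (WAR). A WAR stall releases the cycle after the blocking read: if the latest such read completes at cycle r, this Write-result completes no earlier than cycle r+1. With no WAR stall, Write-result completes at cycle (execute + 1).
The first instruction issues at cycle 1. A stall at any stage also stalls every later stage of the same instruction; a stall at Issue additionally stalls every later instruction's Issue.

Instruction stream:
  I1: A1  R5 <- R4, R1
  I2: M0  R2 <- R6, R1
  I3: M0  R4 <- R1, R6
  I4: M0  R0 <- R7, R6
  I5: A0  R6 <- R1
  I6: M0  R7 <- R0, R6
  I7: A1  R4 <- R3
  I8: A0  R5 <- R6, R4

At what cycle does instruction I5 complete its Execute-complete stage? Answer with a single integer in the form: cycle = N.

cycle = 21

t=1  I1 issues→A1
t=2  I1 reads | I2 issues→M0
t=3  I2 reads
t=4  I1 exec-done
t=5  I1 writes R5
t=8  I2 exec-done
t=9  I2 writes R2
t=10  I3 issues→M0
t=11  I3 reads
t=16  I3 exec-done
t=17  I3 writes R4
t=18  I4 issues→M0
t=19  I4 reads | I5 issues→A0
t=20  I5 reads
t=21  I5 exec-done
t=22  I5 writes R6
t=24  I4 exec-done
t=25  I4 writes R0
t=26  I6 issues→M0
t=27  I6 reads | I7 issues→A1
t=28  I7 reads | I8 issues→A0
t=30  I7 exec-done
t=31  I7 writes R4
t=32  I6 exec-done | I8 reads
t=33  I6 writes R7 | I8 exec-done
t=34  I8 writes R5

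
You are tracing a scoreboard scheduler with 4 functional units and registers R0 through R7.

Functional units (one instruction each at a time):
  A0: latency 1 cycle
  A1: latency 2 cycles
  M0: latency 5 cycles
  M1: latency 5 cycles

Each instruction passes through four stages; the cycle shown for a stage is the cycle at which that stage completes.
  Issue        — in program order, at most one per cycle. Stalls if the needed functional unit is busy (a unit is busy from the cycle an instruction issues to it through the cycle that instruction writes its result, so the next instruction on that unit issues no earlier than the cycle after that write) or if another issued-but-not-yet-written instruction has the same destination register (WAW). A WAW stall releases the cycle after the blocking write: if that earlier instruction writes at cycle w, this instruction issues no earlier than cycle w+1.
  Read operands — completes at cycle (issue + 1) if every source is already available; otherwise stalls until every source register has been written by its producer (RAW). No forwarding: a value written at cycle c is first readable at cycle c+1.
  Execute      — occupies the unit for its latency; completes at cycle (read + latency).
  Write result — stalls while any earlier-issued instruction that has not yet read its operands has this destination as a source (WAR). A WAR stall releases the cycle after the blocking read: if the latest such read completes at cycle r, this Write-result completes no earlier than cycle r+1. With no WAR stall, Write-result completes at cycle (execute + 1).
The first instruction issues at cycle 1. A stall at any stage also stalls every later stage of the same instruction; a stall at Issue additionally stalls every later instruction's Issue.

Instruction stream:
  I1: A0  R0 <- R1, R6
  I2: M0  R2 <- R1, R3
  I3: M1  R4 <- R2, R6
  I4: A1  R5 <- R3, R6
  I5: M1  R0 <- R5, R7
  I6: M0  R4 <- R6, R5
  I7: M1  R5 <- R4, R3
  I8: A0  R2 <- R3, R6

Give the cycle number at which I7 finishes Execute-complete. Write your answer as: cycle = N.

t=1  I1 dispatched to A0
t=2  I1 operands ready; I2 dispatched to M0
t=3  I1 complete; I2 operands ready; I3 dispatched to M1
t=4  R0←I1; I4 dispatched to A1
t=5  I4 operands ready
t=7  I4 complete
t=8  I2 complete; R5←I4
t=9  R2←I2
t=10  I3 operands ready
t=15  I3 complete
t=16  R4←I3
t=17  I5 dispatched to M1
t=18  I5 operands ready; I6 dispatched to M0
t=19  I6 operands ready
t=23  I5 complete
t=24  R0←I5; I6 complete
t=25  R4←I6; I7 dispatched to M1
t=26  I7 operands ready; I8 dispatched to A0
t=27  I8 operands ready
t=28  I8 complete
t=29  R2←I8
t=31  I7 complete
t=32  R5←I7

cycle = 31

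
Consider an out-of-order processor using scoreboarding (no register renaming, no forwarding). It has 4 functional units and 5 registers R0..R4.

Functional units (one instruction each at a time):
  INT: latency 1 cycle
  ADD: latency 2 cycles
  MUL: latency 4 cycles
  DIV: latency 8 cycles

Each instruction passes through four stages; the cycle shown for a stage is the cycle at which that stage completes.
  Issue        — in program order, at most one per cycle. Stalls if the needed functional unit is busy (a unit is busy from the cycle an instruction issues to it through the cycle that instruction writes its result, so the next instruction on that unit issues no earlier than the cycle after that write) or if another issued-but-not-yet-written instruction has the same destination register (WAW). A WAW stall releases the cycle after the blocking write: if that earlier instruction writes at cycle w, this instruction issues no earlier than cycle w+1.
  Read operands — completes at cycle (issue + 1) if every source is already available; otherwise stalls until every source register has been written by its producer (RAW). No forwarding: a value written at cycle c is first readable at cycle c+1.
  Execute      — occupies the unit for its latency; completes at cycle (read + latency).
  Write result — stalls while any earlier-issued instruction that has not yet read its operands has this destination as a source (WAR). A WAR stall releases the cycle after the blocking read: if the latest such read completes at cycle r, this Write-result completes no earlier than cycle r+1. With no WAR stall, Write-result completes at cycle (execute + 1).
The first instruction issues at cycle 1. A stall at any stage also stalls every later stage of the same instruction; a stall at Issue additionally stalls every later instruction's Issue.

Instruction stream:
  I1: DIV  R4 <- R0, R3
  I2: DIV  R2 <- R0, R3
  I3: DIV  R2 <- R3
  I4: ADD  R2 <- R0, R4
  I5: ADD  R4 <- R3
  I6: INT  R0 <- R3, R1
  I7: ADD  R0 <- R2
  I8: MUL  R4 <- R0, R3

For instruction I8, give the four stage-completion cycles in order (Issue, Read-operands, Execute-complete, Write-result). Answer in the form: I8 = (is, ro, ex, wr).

t=1  issue I1 (DIV)
t=2  I1 read-ops
t=10  I1 finished on DIV
t=11  I1→R4
t=12  issue I2 (DIV)
t=13  I2 read-ops
t=21  I2 finished on DIV
t=22  I2→R2
t=23  issue I3 (DIV)
t=24  I3 read-ops
t=32  I3 finished on DIV
t=33  I3→R2
t=34  issue I4 (ADD)
t=35  I4 read-ops
t=37  I4 finished on ADD
t=38  I4→R2
t=39  issue I5 (ADD)
t=40  I5 read-ops, issue I6 (INT)
t=41  I6 read-ops
t=42  I5 finished on ADD, I6 finished on INT
t=43  I5→R4, I6→R0
t=44  issue I7 (ADD)
t=45  I7 read-ops, issue I8 (MUL)
t=47  I7 finished on ADD
t=48  I7→R0
t=49  I8 read-ops
t=53  I8 finished on MUL
t=54  I8→R4

I8 = (45, 49, 53, 54)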